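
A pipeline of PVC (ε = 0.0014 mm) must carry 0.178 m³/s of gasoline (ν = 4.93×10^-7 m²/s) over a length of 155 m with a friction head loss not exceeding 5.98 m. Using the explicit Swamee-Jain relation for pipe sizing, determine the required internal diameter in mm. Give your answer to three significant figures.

D ≈ 237 mm

Swamee-Jain (Type III): D = 0.66·[ε^1.25·(LQ²/(gh_f))^4.75 + ν·Q^9.4·(L/(gh_f))^5.2]^0.04
LQ²/(gh_f) = 0.08371; L/(gh_f) = 2.642
Term 1 = ε^1.25·(…)^4.75 = 3.68×10^-13; Term 2 = ν·Q^9.4·(…)^5.2 = 6.93×10^-12
D = 0.66·(3.68×10^-13 + 6.93×10^-12)^0.04 = 0.2366 m = 237 mm
Check: V = 4.05 m/s, Re = 1.94×10^6, f = 0.01063, h_f = 5.82 m ≈ 5.98 m ✓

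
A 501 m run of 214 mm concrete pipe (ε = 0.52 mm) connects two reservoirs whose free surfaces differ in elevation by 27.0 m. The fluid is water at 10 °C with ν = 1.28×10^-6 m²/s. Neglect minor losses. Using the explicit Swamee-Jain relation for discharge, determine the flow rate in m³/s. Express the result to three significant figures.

Q ≈ 0.108 m³/s

Swamee-Jain (Type II): Q = -0.965·√(gD⁵h_f/L)·ln[ε/(3.7D) + √(3.17ν²L/(gD³h_f))]
√(gD⁵h_f/L) = √(9.81·0.214⁵·27.0/501) = 0.01540
ε/(3.7D) = 6.57×10^-4; √(3.17ν²L/(gD³h_f)) = 3.17×10^-5
Q = -0.965·0.01540·ln(6.884×10^-4) = 0.1082 m³/s
Check: V = 3.01 m/s, Re = 5.03×10^5, f = 0.02511, h_f = 27.1 m ≈ 27.0 m ✓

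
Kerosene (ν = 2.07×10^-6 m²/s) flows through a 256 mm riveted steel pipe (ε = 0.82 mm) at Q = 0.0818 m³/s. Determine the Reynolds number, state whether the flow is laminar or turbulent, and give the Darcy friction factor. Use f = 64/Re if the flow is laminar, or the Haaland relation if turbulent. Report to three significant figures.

Re ≈ 1.97×10^5; turbulent; f ≈ 0.0273

V = 4Q/(πD²) = 1.589 m/s
Re = VD/ν = 1.589·0.256/2.07×10^-6 = 1.97×10^5
Re > 4000 → turbulent; ε/D = 0.00320
Haaland: f = 0.02729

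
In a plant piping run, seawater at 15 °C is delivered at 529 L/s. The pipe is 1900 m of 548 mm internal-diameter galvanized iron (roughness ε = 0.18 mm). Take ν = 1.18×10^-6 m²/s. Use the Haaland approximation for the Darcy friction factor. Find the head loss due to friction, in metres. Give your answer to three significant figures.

h_f ≈ 14.1 m

V = 4Q/(πD²) = 4·0.529/(π·0.548²) = 2.243 m/s
Re = VD/ν = 2.243·0.548/1.18×10^-6 = 1.04×10^6 → turbulent
ε/D = 0.18/548 = 3.28×10^-4
Haaland: f = 0.01583
h_f = f(L/D)V²/(2g) = 0.01583·(1900/0.548)·2.243²/(2·9.81) = 14.07 m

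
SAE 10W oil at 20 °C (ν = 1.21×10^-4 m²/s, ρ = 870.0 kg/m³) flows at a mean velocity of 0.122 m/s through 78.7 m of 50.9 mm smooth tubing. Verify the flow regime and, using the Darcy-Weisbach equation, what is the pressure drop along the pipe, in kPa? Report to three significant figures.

Δp ≈ 12.5 kPa

Re = VD/ν = 0.122·0.05090/1.21×10^-4 = 51.3 → laminar (Re < 2300)
f = 64/Re = 1.247
h_f = f(L/D)V²/(2g) = 1.247·(78.7/0.05090)·0.122²/(2·9.81) = 1.463 m
Δp = ρg·h_f = 870.0·9.81·1.463 = 12.48 kPa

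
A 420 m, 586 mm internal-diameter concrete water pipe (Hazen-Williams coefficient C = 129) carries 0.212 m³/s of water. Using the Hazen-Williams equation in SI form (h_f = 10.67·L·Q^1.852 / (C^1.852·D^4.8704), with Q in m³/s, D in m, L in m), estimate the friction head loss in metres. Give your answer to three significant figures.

h_f ≈ 0.422 m

h_f = 10.67·420·0.212^1.852 / (129^1.852·0.586^4.8704) = 0.4221 m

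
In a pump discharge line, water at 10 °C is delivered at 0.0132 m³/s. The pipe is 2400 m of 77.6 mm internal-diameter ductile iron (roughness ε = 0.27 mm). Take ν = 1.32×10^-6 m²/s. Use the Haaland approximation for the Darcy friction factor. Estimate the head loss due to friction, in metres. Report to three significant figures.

V = 4Q/(πD²) = 4·0.0132/(π·0.0776²) = 2.791 m/s
Re = VD/ν = 2.791·0.0776/1.32×10^-6 = 1.64×10^5 → turbulent
ε/D = 0.27/77.6 = 0.00348
Haaland: f = 0.02801
h_f = f(L/D)V²/(2g) = 0.02801·(2400/0.0776)·2.791²/(2·9.81) = 343.9 m

h_f ≈ 344 m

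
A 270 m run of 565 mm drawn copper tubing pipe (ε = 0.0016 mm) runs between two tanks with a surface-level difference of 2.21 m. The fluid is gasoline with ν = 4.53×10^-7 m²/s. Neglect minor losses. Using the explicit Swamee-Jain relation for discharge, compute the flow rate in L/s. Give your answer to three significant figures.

Q ≈ 775 L/s

Swamee-Jain (Type II): Q = -0.965·√(gD⁵h_f/L)·ln[ε/(3.7D) + √(3.17ν²L/(gD³h_f))]
√(gD⁵h_f/L) = √(9.81·0.565⁵·2.21/270) = 0.06799
ε/(3.7D) = 7.65×10^-7; √(3.17ν²L/(gD³h_f)) = 6.70×10^-6
Q = -0.965·0.06799·ln(7.467×10^-6) = 0.7746 m³/s
Check: V = 3.09 m/s, Re = 3.85×10^6, f = 0.009530, h_f = 2.22 m ≈ 2.21 m ✓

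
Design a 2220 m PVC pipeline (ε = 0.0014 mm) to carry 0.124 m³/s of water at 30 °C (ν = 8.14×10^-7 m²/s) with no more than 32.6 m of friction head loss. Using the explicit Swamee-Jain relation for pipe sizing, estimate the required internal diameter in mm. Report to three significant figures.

D ≈ 257 mm

Swamee-Jain (Type III): D = 0.66·[ε^1.25·(LQ²/(gh_f))^4.75 + ν·Q^9.4·(L/(gh_f))^5.2]^0.04
LQ²/(gh_f) = 0.1067; L/(gh_f) = 6.942
Term 1 = ε^1.25·(…)^4.75 = 1.17×10^-12; Term 2 = ν·Q^9.4·(…)^5.2 = 5.81×10^-11
D = 0.66·(1.17×10^-12 + 5.81×10^-11)^0.04 = 0.2573 m = 257 mm
Check: V = 2.38 m/s, Re = 7.54×10^5, f = 0.01229, h_f = 30.7 m ≈ 32.6 m ✓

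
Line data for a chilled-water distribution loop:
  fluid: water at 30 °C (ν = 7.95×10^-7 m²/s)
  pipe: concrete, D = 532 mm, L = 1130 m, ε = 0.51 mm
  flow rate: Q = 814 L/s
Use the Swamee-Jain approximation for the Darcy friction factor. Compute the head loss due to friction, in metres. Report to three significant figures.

h_f ≈ 28.5 m

V = 4Q/(πD²) = 4·0.814/(π·0.532²) = 3.662 m/s
Re = VD/ν = 3.662·0.532/7.95×10^-7 = 2.45×10^6 → turbulent
ε/D = 0.51/532 = 9.59×10^-4
Swamee-Jain: f = 0.01962
h_f = f(L/D)V²/(2g) = 0.01962·(1130/0.532)·3.662²/(2·9.81) = 28.48 m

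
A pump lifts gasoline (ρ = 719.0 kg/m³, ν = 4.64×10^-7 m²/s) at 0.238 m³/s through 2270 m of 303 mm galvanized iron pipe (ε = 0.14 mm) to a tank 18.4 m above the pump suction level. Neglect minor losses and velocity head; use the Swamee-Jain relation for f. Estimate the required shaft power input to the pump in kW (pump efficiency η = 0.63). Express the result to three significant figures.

V = 4Q/(πD²) = 3.301 m/s; Re = 2.16×10^6; ε/D = 4.62×10^-4; f = 0.01673
h_f = f(L/D)V²/2g = 69.60 m
Total head H = z + h_f = 18.4 + 69.60 = 88.00 m
P_hyd = ρgQH = 719.0·9.81·0.238·88.00 = 147.7 kW
P_shaft = P_hyd/η = 147.7/0.63 = 234.5 kW

P_shaft ≈ 234 kW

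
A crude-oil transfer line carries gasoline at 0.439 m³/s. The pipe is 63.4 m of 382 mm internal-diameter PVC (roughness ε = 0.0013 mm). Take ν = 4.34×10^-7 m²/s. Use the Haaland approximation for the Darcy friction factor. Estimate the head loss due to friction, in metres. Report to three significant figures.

h_f ≈ 1.20 m

V = 4Q/(πD²) = 4·0.439/(π·0.382²) = 3.830 m/s
Re = VD/ν = 3.830·0.382/4.34×10^-7 = 3.37×10^6 → turbulent
ε/D = 0.0013/382 = 3.40×10^-6
Haaland: f = 0.009673
h_f = f(L/D)V²/(2g) = 0.009673·(63.4/0.382)·3.830²/(2·9.81) = 1.201 m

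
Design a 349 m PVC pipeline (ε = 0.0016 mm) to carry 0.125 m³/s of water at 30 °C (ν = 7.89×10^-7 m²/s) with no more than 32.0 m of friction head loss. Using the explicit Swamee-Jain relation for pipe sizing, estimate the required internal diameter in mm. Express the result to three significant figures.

Swamee-Jain (Type III): D = 0.66·[ε^1.25·(LQ²/(gh_f))^4.75 + ν·Q^9.4·(L/(gh_f))^5.2]^0.04
LQ²/(gh_f) = 0.01737; L/(gh_f) = 1.112
Term 1 = ε^1.25·(…)^4.75 = 2.48×10^-16; Term 2 = ν·Q^9.4·(…)^5.2 = 4.44×10^-15
D = 0.66·(2.48×10^-16 + 4.44×10^-15)^0.04 = 0.1764 m = 176 mm
Check: V = 5.12 m/s, Re = 1.14×10^6, f = 0.01159, h_f = 30.6 m ≈ 32.0 m ✓

D ≈ 176 mm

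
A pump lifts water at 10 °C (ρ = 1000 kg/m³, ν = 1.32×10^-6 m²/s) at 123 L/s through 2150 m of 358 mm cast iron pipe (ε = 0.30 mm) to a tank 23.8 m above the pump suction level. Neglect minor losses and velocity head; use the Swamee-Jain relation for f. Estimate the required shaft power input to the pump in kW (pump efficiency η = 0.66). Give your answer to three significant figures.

V = 4Q/(πD²) = 1.222 m/s; Re = 3.31×10^5; ε/D = 8.38×10^-4; f = 0.01995
h_f = f(L/D)V²/2g = 9.116 m
Total head H = z + h_f = 23.8 + 9.116 = 32.92 m
P_hyd = ρgQH = 1000·9.81·0.123·32.92 = 39.72 kW
P_shaft = P_hyd/η = 39.72/0.66 = 60.18 kW

P_shaft ≈ 60.2 kW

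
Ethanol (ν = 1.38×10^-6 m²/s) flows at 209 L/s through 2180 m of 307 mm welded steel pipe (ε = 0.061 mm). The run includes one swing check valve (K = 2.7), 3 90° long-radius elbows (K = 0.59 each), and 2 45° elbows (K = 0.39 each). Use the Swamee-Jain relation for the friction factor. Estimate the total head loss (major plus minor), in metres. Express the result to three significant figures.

V = 4Q/(πD²) = 2.823 m/s; V²/2g = 0.4063 m
Re = 6.28×10^5, ε/D = 1.99×10^-4 → f = 0.01522 (Swamee-Jain)
Major: h_f = f(L/D)·V²/2g = 0.01522·7101·0.4063 = 43.90 m
Minor: ΣK = 5.25; h_m = ΣK·V²/2g = 2.133 m
Total H_L = 43.90 + 2.133 = 46.03 m

H_L ≈ 46.0 m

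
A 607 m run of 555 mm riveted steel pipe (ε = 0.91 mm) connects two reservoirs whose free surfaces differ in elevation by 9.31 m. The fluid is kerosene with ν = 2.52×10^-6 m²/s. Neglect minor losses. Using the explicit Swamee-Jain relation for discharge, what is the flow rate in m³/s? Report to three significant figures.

Q ≈ 0.658 m³/s

Swamee-Jain (Type II): Q = -0.965·√(gD⁵h_f/L)·ln[ε/(3.7D) + √(3.17ν²L/(gD³h_f))]
√(gD⁵h_f/L) = √(9.81·0.555⁵·9.31/607) = 0.08901
ε/(3.7D) = 4.43×10^-4; √(3.17ν²L/(gD³h_f)) = 2.80×10^-5
Q = -0.965·0.08901·ln(4.711×10^-4) = 0.6580 m³/s
Check: V = 2.72 m/s, Re = 5.99×10^5, f = 0.02269, h_f = 9.36 m ≈ 9.31 m ✓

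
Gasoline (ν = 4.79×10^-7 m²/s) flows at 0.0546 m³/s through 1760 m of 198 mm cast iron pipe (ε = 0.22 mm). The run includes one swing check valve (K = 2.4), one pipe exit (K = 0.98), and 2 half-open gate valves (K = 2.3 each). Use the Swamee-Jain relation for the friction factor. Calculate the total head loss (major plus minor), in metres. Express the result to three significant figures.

V = 4Q/(πD²) = 1.773 m/s; V²/2g = 0.1603 m
Re = 7.33×10^5, ε/D = 0.00111 → f = 0.02063 (Swamee-Jain)
Major: h_f = f(L/D)·V²/2g = 0.02063·8889·0.1603 = 29.40 m
Minor: ΣK = 7.98; h_m = ΣK·V²/2g = 1.279 m
Total H_L = 29.40 + 1.279 = 30.67 m

H_L ≈ 30.7 m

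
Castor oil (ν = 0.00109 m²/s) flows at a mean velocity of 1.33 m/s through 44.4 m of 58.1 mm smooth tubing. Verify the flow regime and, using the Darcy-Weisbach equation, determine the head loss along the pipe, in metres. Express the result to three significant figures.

Re = VD/ν = 1.33·0.05810/0.00109 = 70.9 → laminar (Re < 2300)
f = 64/Re = 0.9028
h_f = f(L/D)V²/(2g) = 0.9028·(44.4/0.05810)·1.33²/(2·9.81) = 62.20 m

h_f ≈ 62.2 m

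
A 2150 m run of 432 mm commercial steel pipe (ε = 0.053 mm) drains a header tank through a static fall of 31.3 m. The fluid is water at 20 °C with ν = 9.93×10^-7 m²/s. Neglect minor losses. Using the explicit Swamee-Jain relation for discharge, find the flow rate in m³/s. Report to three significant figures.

Q ≈ 0.443 m³/s

Swamee-Jain (Type II): Q = -0.965·√(gD⁵h_f/L)·ln[ε/(3.7D) + √(3.17ν²L/(gD³h_f))]
√(gD⁵h_f/L) = √(9.81·0.432⁵·31.3/2150) = 0.04636
ε/(3.7D) = 3.32×10^-5; √(3.17ν²L/(gD³h_f)) = 1.65×10^-5
Q = -0.965·0.04636·ln(4.963×10^-5) = 0.4433 m³/s
Check: V = 3.02 m/s, Re = 1.32×10^6, f = 0.01357, h_f = 31.5 m ≈ 31.3 m ✓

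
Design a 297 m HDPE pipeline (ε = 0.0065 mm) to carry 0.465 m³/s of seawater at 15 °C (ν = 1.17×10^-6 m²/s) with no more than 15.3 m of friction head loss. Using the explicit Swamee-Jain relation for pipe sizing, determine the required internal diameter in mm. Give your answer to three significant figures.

D ≈ 333 mm

Swamee-Jain (Type III): D = 0.66·[ε^1.25·(LQ²/(gh_f))^4.75 + ν·Q^9.4·(L/(gh_f))^5.2]^0.04
LQ²/(gh_f) = 0.4279; L/(gh_f) = 1.979
Term 1 = ε^1.25·(…)^4.75 = 5.82×10^-9; Term 2 = ν·Q^9.4·(…)^5.2 = 3.04×10^-8
D = 0.66·(5.82×10^-9 + 3.04×10^-8)^0.04 = 0.3326 m = 333 mm
Check: V = 5.35 m/s, Re = 1.52×10^6, f = 0.01142, h_f = 14.9 m ≈ 15.3 m ✓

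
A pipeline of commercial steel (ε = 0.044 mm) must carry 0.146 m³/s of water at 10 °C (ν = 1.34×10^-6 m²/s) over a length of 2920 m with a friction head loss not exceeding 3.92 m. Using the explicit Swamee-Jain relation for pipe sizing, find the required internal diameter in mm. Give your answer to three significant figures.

D ≈ 464 mm

Swamee-Jain (Type III): D = 0.66·[ε^1.25·(LQ²/(gh_f))^4.75 + ν·Q^9.4·(L/(gh_f))^5.2]^0.04
LQ²/(gh_f) = 1.619; L/(gh_f) = 75.93
Term 1 = ε^1.25·(…)^4.75 = 3.53×10^-5; Term 2 = ν·Q^9.4·(…)^5.2 = 1.12×10^-4
D = 0.66·(3.53×10^-5 + 1.12×10^-4)^0.04 = 0.4638 m = 464 mm
Check: V = 0.864 m/s, Re = 2.99×10^5, f = 0.01539, h_f = 3.69 m ≈ 3.92 m ✓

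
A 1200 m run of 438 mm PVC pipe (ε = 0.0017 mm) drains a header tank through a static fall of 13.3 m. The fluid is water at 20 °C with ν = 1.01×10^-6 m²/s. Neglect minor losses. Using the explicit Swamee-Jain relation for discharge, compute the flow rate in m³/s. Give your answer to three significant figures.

Swamee-Jain (Type II): Q = -0.965·√(gD⁵h_f/L)·ln[ε/(3.7D) + √(3.17ν²L/(gD³h_f))]
√(gD⁵h_f/L) = √(9.81·0.438⁵·13.3/1200) = 0.04187
ε/(3.7D) = 1.05×10^-6; √(3.17ν²L/(gD³h_f)) = 1.88×10^-5
Q = -0.965·0.04187·ln(1.986×10^-5) = 0.4374 m³/s
Check: V = 2.90 m/s, Re = 1.26×10^6, f = 0.01128, h_f = 13.3 m ≈ 13.3 m ✓

Q ≈ 0.437 m³/s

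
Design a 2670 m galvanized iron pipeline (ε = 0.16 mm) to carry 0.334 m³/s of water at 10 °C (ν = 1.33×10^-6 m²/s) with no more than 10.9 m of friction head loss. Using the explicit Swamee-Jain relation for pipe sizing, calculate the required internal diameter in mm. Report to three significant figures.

Swamee-Jain (Type III): D = 0.66·[ε^1.25·(LQ²/(gh_f))^4.75 + ν·Q^9.4·(L/(gh_f))^5.2]^0.04
LQ²/(gh_f) = 2.786; L/(gh_f) = 24.97
Term 1 = ε^1.25·(…)^4.75 = 0.00234; Term 2 = ν·Q^9.4·(…)^5.2 = 8.20×10^-4
D = 0.66·(0.00234 + 8.20×10^-4)^0.04 = 0.5242 m = 524 mm
Check: V = 1.55 m/s, Re = 6.10×10^5, f = 0.01621, h_f = 10.1 m ≈ 10.9 m ✓

D ≈ 524 mm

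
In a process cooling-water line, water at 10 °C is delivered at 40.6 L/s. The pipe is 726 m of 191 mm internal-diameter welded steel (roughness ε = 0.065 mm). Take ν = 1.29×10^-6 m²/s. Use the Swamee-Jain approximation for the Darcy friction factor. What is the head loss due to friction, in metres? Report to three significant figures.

V = 4Q/(πD²) = 4·0.0406/(π·0.191²) = 1.417 m/s
Re = VD/ν = 1.417·0.191/1.29×10^-6 = 2.10×10^5 → turbulent
ε/D = 0.065/191 = 3.40×10^-4
Swamee-Jain: f = 0.01795
h_f = f(L/D)V²/(2g) = 0.01795·(726/0.191)·1.417²/(2·9.81) = 6.981 m

h_f ≈ 6.98 m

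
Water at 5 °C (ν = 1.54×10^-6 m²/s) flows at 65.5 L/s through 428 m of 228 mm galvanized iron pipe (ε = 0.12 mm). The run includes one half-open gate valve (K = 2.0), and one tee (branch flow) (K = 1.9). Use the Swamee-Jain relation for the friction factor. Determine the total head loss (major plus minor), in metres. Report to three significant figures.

V = 4Q/(πD²) = 1.604 m/s; V²/2g = 0.1312 m
Re = 2.38×10^5, ε/D = 5.26×10^-4 → f = 0.01880 (Swamee-Jain)
Major: h_f = f(L/D)·V²/2g = 0.01880·1877·0.1312 = 4.629 m
Minor: ΣK = 3.90; h_m = ΣK·V²/2g = 0.5116 m
Total H_L = 4.629 + 0.5116 = 5.141 m

H_L ≈ 5.14 m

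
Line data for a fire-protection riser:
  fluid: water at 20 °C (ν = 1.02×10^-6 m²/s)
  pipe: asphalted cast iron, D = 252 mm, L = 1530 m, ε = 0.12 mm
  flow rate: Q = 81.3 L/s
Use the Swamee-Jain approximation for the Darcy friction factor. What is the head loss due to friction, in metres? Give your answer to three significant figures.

h_f ≈ 14.7 m

V = 4Q/(πD²) = 4·0.0813/(π·0.252²) = 1.630 m/s
Re = VD/ν = 1.630·0.252/1.02×10^-6 = 4.03×10^5 → turbulent
ε/D = 0.12/252 = 4.76×10^-4
Swamee-Jain: f = 0.01784
h_f = f(L/D)V²/(2g) = 0.01784·(1530/0.252)·1.630²/(2·9.81) = 14.67 m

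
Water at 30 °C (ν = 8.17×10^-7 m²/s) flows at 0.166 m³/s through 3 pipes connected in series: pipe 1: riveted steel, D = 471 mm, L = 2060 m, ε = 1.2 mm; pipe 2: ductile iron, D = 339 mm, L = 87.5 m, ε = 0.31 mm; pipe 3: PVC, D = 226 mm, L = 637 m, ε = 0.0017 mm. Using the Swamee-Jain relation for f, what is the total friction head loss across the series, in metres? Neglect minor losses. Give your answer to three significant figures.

H ≈ 34.4 m

Pipe 1: V = 0.9527 m/s, Re = 5.49×10^5, ε/D = 0.00255, f = 0.02539, h_1 = f(L/D)V²/2g = 5.137 m
Pipe 2: V = 1.839 m/s, Re = 7.63×10^5, ε/D = 9.14×10^-4, f = 0.01974, h_2 = f(L/D)V²/2g = 0.8785 m
Pipe 3: V = 4.138 m/s, Re = 1.14×10^6, ε/D = 7.52×10^-6, f = 0.01155, h_3 = f(L/D)V²/2g = 28.41 m
Series → Q common, losses add: H = Σh = 34.43 m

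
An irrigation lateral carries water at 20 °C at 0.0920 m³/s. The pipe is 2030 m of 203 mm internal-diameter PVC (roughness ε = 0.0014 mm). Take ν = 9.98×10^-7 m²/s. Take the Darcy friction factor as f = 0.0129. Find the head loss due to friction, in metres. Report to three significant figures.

V = 4Q/(πD²) = 4·0.0920/(π·0.203²) = 2.843 m/s
h_f = f(L/D)V²/(2g) = 0.01290·(2030/0.203)·2.843²/(2·9.81) = 53.13 m

h_f ≈ 53.1 m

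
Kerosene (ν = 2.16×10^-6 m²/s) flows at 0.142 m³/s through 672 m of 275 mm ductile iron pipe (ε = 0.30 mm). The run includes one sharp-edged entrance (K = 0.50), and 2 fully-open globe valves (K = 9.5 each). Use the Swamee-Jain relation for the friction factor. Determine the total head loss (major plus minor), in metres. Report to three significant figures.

V = 4Q/(πD²) = 2.391 m/s; V²/2g = 0.2913 m
Re = 3.04×10^5, ε/D = 0.00109 → f = 0.02110 (Swamee-Jain)
Major: h_f = f(L/D)·V²/2g = 0.02110·2444·0.2913 = 15.02 m
Minor: ΣK = 19.5; h_m = ΣK·V²/2g = 5.681 m
Total H_L = 15.02 + 5.681 = 20.70 m

H_L ≈ 20.7 m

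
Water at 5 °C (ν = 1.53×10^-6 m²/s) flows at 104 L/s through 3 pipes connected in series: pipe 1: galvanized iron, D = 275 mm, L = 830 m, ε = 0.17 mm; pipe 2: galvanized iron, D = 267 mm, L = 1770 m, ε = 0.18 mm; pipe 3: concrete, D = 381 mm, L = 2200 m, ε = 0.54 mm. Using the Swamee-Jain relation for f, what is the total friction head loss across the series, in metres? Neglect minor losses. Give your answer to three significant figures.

H ≈ 36.8 m

Pipe 1: V = 1.751 m/s, Re = 3.15×10^5, ε/D = 6.18×10^-4, f = 0.01892, h_1 = f(L/D)V²/2g = 8.924 m
Pipe 2: V = 1.857 m/s, Re = 3.24×10^5, ε/D = 6.74×10^-4, f = 0.01918, h_2 = f(L/D)V²/2g = 22.36 m
Pipe 3: V = 0.9122 m/s, Re = 2.27×10^5, ε/D = 0.00142, f = 0.02257, h_3 = f(L/D)V²/2g = 5.528 m
Series → Q common, losses add: H = Σh = 36.81 m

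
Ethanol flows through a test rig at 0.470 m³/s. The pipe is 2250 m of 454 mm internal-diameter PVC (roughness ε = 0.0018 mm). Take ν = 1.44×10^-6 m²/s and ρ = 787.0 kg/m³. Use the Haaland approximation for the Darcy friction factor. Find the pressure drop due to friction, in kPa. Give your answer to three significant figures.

V = 4Q/(πD²) = 4·0.470/(π·0.454²) = 2.903 m/s
Re = VD/ν = 2.903·0.454/1.44×10^-6 = 9.15×10^5 → turbulent
ε/D = 0.0018/454 = 3.96×10^-6
Haaland: f = 0.01182
h_f = f(L/D)V²/(2g) = 0.01182·(2250/0.454)·2.903²/(2·9.81) = 25.17 m
Δp = ρg·h_f = 787.0·9.81·25.17 = 194.4 kPa

Δp ≈ 194 kPa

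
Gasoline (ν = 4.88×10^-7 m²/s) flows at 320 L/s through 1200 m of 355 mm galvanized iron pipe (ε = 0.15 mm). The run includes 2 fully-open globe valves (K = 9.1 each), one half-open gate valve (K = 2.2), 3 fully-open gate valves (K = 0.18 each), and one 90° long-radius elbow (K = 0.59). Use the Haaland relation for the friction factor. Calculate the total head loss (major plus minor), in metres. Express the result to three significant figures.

V = 4Q/(πD²) = 3.233 m/s; V²/2g = 0.5327 m
Re = 2.35×10^6, ε/D = 4.23×10^-4 → f = 0.01634 (Haaland)
Major: h_f = f(L/D)·V²/2g = 0.01634·3380·0.5327 = 29.42 m
Minor: ΣK = 21.5; h_m = ΣK·V²/2g = 11.47 m
Total H_L = 29.42 + 11.47 = 40.89 m

H_L ≈ 40.9 m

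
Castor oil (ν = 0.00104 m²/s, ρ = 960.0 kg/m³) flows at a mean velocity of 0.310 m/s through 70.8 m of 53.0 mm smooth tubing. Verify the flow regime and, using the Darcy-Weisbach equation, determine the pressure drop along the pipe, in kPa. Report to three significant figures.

Δp ≈ 250 kPa

Re = VD/ν = 0.310·0.05300/0.00104 = 15.8 → laminar (Re < 2300)
f = 64/Re = 4.051
h_f = f(L/D)V²/(2g) = 4.051·(70.8/0.05300)·0.310²/(2·9.81) = 26.51 m
Δp = ρg·h_f = 960.0·9.81·26.51 = 249.6 kPa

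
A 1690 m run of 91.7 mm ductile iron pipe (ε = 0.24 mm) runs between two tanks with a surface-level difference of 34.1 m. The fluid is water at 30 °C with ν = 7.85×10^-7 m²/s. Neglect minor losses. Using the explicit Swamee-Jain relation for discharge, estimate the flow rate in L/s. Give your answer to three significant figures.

Q ≈ 7.77 L/s

Swamee-Jain (Type II): Q = -0.965·√(gD⁵h_f/L)·ln[ε/(3.7D) + √(3.17ν²L/(gD³h_f))]
√(gD⁵h_f/L) = √(9.81·0.0917⁵·34.1/1690) = 0.001133
ε/(3.7D) = 7.07×10^-4; √(3.17ν²L/(gD³h_f)) = 1.13×10^-4
Q = -0.965·0.001133·ln(8.205×10^-4) = 0.007768 m³/s
Check: V = 1.18 m/s, Re = 1.37×10^5, f = 0.02646, h_f = 34.4 m ≈ 34.1 m ✓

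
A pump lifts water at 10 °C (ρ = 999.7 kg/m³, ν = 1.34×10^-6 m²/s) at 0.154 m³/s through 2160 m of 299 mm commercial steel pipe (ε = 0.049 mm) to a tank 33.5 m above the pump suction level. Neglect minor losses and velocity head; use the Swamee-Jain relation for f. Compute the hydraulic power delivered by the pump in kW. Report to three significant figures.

V = 4Q/(πD²) = 2.193 m/s; Re = 4.89×10^5; ε/D = 1.64×10^-4; f = 0.01519
h_f = f(L/D)V²/2g = 26.91 m
Total head H = z + h_f = 33.5 + 26.91 = 60.41 m
P_hyd = ρgQH = 999.7·9.81·0.154·60.41 = 91.23 kW

P_hyd ≈ 91.2 kW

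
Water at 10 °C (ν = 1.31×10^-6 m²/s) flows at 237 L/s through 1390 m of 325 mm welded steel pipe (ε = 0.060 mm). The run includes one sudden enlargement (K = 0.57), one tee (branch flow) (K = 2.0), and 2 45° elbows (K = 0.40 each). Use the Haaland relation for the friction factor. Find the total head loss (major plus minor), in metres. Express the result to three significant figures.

V = 4Q/(πD²) = 2.857 m/s; V²/2g = 0.4160 m
Re = 7.09×10^5, ε/D = 1.85×10^-4 → f = 0.01474 (Haaland)
Major: h_f = f(L/D)·V²/2g = 0.01474·4277·0.4160 = 26.22 m
Minor: ΣK = 3.37; h_m = ΣK·V²/2g = 1.402 m
Total H_L = 26.22 + 1.402 = 27.62 m

H_L ≈ 27.6 m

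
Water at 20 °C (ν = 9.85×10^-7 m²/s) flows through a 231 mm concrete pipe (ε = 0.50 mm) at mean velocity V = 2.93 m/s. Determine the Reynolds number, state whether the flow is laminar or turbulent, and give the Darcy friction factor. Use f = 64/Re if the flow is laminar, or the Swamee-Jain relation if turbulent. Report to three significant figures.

Re = VD/ν = 2.930·0.231/9.85×10^-7 = 6.87×10^5
Re > 4000 → turbulent; ε/D = 0.00216
Swamee-Jain: f = 0.02427

Re ≈ 6.87×10^5; turbulent; f ≈ 0.0243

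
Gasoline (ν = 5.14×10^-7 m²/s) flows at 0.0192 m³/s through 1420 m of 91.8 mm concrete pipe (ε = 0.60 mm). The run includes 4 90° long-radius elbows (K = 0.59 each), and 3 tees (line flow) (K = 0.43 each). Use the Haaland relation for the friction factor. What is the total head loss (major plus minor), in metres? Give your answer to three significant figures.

V = 4Q/(πD²) = 2.901 m/s; V²/2g = 0.4289 m
Re = 5.18×10^5, ε/D = 0.00654 → f = 0.03320 (Haaland)
Major: h_f = f(L/D)·V²/2g = 0.03320·15468·0.4289 = 220.2 m
Minor: ΣK = 3.65; h_m = ΣK·V²/2g = 1.565 m
Total H_L = 220.2 + 1.565 = 221.8 m

H_L ≈ 222 m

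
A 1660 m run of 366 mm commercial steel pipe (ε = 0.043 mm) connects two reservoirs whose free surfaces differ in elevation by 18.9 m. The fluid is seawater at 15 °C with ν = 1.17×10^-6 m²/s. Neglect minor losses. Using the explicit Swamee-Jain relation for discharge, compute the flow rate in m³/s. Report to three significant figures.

Q ≈ 0.254 m³/s

Swamee-Jain (Type II): Q = -0.965·√(gD⁵h_f/L)·ln[ε/(3.7D) + √(3.17ν²L/(gD³h_f))]
√(gD⁵h_f/L) = √(9.81·0.366⁵·18.9/1660) = 0.02708
ε/(3.7D) = 3.18×10^-5; √(3.17ν²L/(gD³h_f)) = 2.82×10^-5
Q = -0.965·0.02708·ln(5.990×10^-5) = 0.2541 m³/s
Check: V = 2.42 m/s, Re = 7.56×10^5, f = 0.01408, h_f = 19.0 m ≈ 18.9 m ✓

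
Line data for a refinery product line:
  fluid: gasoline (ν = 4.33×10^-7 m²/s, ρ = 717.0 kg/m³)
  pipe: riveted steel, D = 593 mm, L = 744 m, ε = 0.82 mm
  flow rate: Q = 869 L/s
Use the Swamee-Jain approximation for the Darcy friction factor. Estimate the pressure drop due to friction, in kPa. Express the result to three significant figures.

Δp ≈ 95.2 kPa

V = 4Q/(πD²) = 4·0.869/(π·0.593²) = 3.146 m/s
Re = VD/ν = 3.146·0.593/4.33×10^-7 = 4.31×10^6 → turbulent
ε/D = 0.82/593 = 0.00138
Swamee-Jain: f = 0.02137
h_f = f(L/D)V²/(2g) = 0.02137·(744/0.593)·3.146²/(2·9.81) = 13.53 m
Δp = ρg·h_f = 717.0·9.81·13.53 = 95.16 kPa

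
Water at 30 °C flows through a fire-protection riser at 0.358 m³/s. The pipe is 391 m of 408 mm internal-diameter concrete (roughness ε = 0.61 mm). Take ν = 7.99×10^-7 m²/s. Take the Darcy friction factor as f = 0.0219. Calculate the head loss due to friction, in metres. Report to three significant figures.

V = 4Q/(πD²) = 4·0.358/(π·0.408²) = 2.738 m/s
h_f = f(L/D)V²/(2g) = 0.02190·(391/0.408)·2.738²/(2·9.81) = 8.021 m

h_f ≈ 8.02 m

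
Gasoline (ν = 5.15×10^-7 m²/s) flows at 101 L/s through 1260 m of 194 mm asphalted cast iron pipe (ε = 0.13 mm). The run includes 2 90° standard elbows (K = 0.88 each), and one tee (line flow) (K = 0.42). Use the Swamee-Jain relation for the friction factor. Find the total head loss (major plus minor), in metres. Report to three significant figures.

H_L ≈ 71.9 m

V = 4Q/(πD²) = 3.417 m/s; V²/2g = 0.5951 m
Re = 1.29×10^6, ε/D = 6.70×10^-4 → f = 0.01826 (Swamee-Jain)
Major: h_f = f(L/D)·V²/2g = 0.01826·6495·0.5951 = 70.56 m
Minor: ΣK = 2.18; h_m = ΣK·V²/2g = 1.297 m
Total H_L = 70.56 + 1.297 = 71.86 m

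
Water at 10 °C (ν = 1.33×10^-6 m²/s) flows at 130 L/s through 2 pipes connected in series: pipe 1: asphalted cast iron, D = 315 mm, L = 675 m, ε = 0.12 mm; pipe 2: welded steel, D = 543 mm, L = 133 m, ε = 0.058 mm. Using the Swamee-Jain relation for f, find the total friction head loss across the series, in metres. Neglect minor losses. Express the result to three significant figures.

H ≈ 5.30 m

Pipe 1: V = 1.668 m/s, Re = 3.95×10^5, ε/D = 3.81×10^-4, f = 0.01724, h_1 = f(L/D)V²/2g = 5.240 m
Pipe 2: V = 0.5614 m/s, Re = 2.29×10^5, ε/D = 1.07×10^-4, f = 0.01611, h_2 = f(L/D)V²/2g = 0.06337 m
Series → Q common, losses add: H = Σh = 5.304 m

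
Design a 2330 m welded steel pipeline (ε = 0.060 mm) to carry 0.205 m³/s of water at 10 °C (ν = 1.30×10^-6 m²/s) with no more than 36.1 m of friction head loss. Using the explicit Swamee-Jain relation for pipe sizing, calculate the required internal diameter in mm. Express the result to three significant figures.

Swamee-Jain (Type III): D = 0.66·[ε^1.25·(LQ²/(gh_f))^4.75 + ν·Q^9.4·(L/(gh_f))^5.2]^0.04
LQ²/(gh_f) = 0.2765; L/(gh_f) = 6.579
Term 1 = ε^1.25·(…)^4.75 = 1.18×10^-8; Term 2 = ν·Q^9.4·(…)^5.2 = 7.92×10^-9
D = 0.66·(1.18×10^-8 + 7.92×10^-9)^0.04 = 0.3246 m = 325 mm
Check: V = 2.48 m/s, Re = 6.19×10^5, f = 0.01509, h_f = 33.9 m ≈ 36.1 m ✓

D ≈ 325 mm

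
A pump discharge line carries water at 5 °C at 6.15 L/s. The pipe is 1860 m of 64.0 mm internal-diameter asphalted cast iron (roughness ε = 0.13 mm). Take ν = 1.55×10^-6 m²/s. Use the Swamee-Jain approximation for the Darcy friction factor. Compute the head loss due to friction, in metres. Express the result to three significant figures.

h_f ≈ 140 m

V = 4Q/(πD²) = 4·0.00615/(π·0.0640²) = 1.912 m/s
Re = VD/ν = 1.912·0.0640/1.55×10^-6 = 7.89×10^4 → turbulent
ε/D = 0.13/64.0 = 0.00203
Swamee-Jain: f = 0.02582
h_f = f(L/D)V²/(2g) = 0.02582·(1860/0.0640)·1.912²/(2·9.81) = 139.8 m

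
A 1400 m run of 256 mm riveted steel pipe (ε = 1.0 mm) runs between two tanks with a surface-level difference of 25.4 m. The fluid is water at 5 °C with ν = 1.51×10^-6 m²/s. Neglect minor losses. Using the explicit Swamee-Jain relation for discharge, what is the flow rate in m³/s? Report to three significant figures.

Swamee-Jain (Type II): Q = -0.965·√(gD⁵h_f/L)·ln[ε/(3.7D) + √(3.17ν²L/(gD³h_f))]
√(gD⁵h_f/L) = √(9.81·0.256⁵·25.4/1400) = 0.01399
ε/(3.7D) = 0.00106; √(3.17ν²L/(gD³h_f)) = 4.92×10^-5
Q = -0.965·0.01399·ln(0.001105) = 0.09190 m³/s
Check: V = 1.79 m/s, Re = 3.03×10^5, f = 0.02873, h_f = 25.5 m ≈ 25.4 m ✓

Q ≈ 0.0919 m³/s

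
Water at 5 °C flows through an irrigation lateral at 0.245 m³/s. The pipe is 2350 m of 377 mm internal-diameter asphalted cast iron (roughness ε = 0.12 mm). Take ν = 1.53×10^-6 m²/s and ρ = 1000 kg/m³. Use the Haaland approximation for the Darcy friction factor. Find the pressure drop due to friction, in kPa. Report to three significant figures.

Δp ≈ 244 kPa

V = 4Q/(πD²) = 4·0.245/(π·0.377²) = 2.195 m/s
Re = VD/ν = 2.195·0.377/1.53×10^-6 = 5.41×10^5 → turbulent
ε/D = 0.12/377 = 3.18×10^-4
Haaland: f = 0.01622
h_f = f(L/D)V²/(2g) = 0.01622·(2350/0.377)·2.195²/(2·9.81) = 24.83 m
Δp = ρg·h_f = 1000·9.81·24.83 = 243.6 kPa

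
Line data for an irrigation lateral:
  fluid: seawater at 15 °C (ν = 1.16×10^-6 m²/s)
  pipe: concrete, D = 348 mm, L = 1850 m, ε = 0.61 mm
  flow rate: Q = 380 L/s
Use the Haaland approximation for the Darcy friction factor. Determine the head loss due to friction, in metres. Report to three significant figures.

V = 4Q/(πD²) = 4·0.380/(π·0.348²) = 3.995 m/s
Re = VD/ν = 3.995·0.348/1.16×10^-6 = 1.20×10^6 → turbulent
ε/D = 0.61/348 = 0.00175
Haaland: f = 0.02281
h_f = f(L/D)V²/(2g) = 0.02281·(1850/0.348)·3.995²/(2·9.81) = 98.67 m

h_f ≈ 98.7 m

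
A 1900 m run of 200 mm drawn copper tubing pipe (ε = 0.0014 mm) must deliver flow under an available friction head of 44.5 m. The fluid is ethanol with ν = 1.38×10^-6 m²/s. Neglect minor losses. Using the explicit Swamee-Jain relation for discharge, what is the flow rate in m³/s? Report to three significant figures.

Q ≈ 0.0805 m³/s

Swamee-Jain (Type II): Q = -0.965·√(gD⁵h_f/L)·ln[ε/(3.7D) + √(3.17ν²L/(gD³h_f))]
√(gD⁵h_f/L) = √(9.81·0.200⁵·44.5/1900) = 0.008575
ε/(3.7D) = 1.89×10^-6; √(3.17ν²L/(gD³h_f)) = 5.73×10^-5
Q = -0.965·0.008575·ln(5.920×10^-5) = 0.08055 m³/s
Check: V = 2.56 m/s, Re = 3.72×10^5, f = 0.01391, h_f = 44.3 m ≈ 44.5 m ✓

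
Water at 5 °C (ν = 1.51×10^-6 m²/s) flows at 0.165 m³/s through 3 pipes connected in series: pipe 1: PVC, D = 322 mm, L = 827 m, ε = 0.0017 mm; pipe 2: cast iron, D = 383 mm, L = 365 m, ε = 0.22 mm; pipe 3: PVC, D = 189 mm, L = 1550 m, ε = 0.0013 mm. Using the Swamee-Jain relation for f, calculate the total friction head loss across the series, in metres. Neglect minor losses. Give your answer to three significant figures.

H ≈ 188 m

Pipe 1: V = 2.026 m/s, Re = 4.32×10^5, ε/D = 5.28×10^-6, f = 0.01352, h_1 = f(L/D)V²/2g = 7.265 m
Pipe 2: V = 1.432 m/s, Re = 3.63×10^5, ε/D = 5.74×10^-4, f = 0.01853, h_2 = f(L/D)V²/2g = 1.846 m
Pipe 3: V = 5.881 m/s, Re = 7.36×10^5, ε/D = 6.88×10^-6, f = 0.01237, h_3 = f(L/D)V²/2g = 178.9 m
Series → Q common, losses add: H = Σh = 188.0 m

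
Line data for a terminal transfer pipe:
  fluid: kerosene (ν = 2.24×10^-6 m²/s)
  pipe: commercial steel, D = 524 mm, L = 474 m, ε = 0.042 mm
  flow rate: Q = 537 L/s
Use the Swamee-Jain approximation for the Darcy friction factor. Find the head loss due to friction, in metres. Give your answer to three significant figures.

h_f ≈ 3.99 m

V = 4Q/(πD²) = 4·0.537/(π·0.524²) = 2.490 m/s
Re = VD/ν = 2.490·0.524/2.24×10^-6 = 5.83×10^5 → turbulent
ε/D = 0.042/524 = 8.02×10^-5
Swamee-Jain: f = 0.01397
h_f = f(L/D)V²/(2g) = 0.01397·(474/0.524)·2.490²/(2·9.81) = 3.994 m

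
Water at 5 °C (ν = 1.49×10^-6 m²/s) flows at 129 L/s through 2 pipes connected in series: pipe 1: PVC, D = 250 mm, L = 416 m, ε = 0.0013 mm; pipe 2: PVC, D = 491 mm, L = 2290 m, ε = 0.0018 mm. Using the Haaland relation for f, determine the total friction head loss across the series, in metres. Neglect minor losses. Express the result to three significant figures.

Pipe 1: V = 2.628 m/s, Re = 4.41×10^5, ε/D = 5.20×10^-6, f = 0.01341, h_1 = f(L/D)V²/2g = 7.857 m
Pipe 2: V = 0.6813 m/s, Re = 2.25×10^5, ε/D = 3.67×10^-6, f = 0.01518, h_2 = f(L/D)V²/2g = 1.675 m
Series → Q common, losses add: H = Σh = 9.532 m

H ≈ 9.53 m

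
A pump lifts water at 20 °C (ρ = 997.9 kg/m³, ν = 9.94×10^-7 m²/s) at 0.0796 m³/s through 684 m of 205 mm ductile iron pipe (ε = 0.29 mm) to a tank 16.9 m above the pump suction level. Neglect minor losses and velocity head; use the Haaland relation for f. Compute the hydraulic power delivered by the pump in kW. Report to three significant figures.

V = 4Q/(πD²) = 2.412 m/s; Re = 4.97×10^5; ε/D = 0.00141; f = 0.02186
h_f = f(L/D)V²/2g = 21.62 m
Total head H = z + h_f = 16.9 + 21.62 = 38.52 m
P_hyd = ρgQH = 997.9·9.81·0.0796·38.52 = 30.02 kW

P_hyd ≈ 30.0 kW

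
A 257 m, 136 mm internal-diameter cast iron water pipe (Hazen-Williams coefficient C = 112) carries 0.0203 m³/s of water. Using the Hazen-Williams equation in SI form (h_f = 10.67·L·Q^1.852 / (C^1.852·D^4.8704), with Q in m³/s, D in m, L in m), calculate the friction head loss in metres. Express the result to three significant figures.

h_f ≈ 5.35 m

h_f = 10.67·257·0.0203^1.852 / (112^1.852·0.136^4.8704) = 5.351 m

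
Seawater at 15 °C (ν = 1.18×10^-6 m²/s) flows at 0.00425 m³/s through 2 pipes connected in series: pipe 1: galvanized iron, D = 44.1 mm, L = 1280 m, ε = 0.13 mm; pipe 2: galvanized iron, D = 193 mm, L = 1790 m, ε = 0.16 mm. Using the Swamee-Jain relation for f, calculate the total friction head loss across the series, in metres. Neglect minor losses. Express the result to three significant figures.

Pipe 1: V = 2.782 m/s, Re = 1.04×10^5, ε/D = 0.00295, f = 0.02755, h_1 = f(L/D)V²/2g = 315.5 m
Pipe 2: V = 0.1453 m/s, Re = 2.38×10^4, ε/D = 8.29×10^-4, f = 0.02683, h_2 = f(L/D)V²/2g = 0.2676 m
Series → Q common, losses add: H = Σh = 315.8 m

H ≈ 316 m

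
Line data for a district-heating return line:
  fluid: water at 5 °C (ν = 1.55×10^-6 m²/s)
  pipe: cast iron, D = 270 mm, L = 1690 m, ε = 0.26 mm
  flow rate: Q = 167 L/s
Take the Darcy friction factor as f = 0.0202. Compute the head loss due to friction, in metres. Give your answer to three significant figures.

V = 4Q/(πD²) = 4·0.167/(π·0.270²) = 2.917 m/s
h_f = f(L/D)V²/(2g) = 0.02020·(1690/0.270)·2.917²/(2·9.81) = 54.82 m

h_f ≈ 54.8 m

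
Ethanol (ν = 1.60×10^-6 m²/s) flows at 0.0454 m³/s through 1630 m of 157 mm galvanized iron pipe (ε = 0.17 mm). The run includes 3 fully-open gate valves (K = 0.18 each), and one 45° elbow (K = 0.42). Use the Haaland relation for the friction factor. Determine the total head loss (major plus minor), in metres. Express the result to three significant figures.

V = 4Q/(πD²) = 2.345 m/s; V²/2g = 0.2803 m
Re = 2.30×10^5, ε/D = 0.00108 → f = 0.02109 (Haaland)
Major: h_f = f(L/D)·V²/2g = 0.02109·10382·0.2803 = 61.39 m
Minor: ΣK = 0.960; h_m = ΣK·V²/2g = 0.2691 m
Total H_L = 61.39 + 0.2691 = 61.66 m

H_L ≈ 61.7 m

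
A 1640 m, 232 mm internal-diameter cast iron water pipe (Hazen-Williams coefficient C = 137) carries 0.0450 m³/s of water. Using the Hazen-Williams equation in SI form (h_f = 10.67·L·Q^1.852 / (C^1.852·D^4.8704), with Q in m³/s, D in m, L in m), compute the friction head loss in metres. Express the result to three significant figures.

h_f ≈ 7.62 m

h_f = 10.67·1640·0.0450^1.852 / (137^1.852·0.232^4.8704) = 7.619 m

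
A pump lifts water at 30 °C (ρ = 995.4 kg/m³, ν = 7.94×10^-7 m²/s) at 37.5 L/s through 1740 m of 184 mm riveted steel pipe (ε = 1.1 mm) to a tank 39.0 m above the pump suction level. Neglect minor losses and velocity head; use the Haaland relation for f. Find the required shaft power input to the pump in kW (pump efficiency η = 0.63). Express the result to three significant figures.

P_shaft ≈ 40.7 kW

V = 4Q/(πD²) = 1.410 m/s; Re = 3.27×10^5; ε/D = 0.00598; f = 0.03238
h_f = f(L/D)V²/2g = 31.04 m
Total head H = z + h_f = 39.0 + 31.04 = 70.04 m
P_hyd = ρgQH = 995.4·9.81·0.0375·70.04 = 25.65 kW
P_shaft = P_hyd/η = 25.65/0.63 = 40.71 kW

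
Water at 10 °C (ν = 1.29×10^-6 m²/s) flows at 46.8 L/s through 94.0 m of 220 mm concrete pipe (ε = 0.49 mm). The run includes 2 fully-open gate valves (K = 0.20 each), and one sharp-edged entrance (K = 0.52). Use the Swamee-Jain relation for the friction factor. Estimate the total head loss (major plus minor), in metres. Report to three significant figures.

V = 4Q/(πD²) = 1.231 m/s; V²/2g = 0.07725 m
Re = 2.10×10^5, ε/D = 0.00223 → f = 0.02507 (Swamee-Jain)
Major: h_f = f(L/D)·V²/2g = 0.02507·427.3·0.07725 = 0.8275 m
Minor: ΣK = 0.920; h_m = ΣK·V²/2g = 0.07107 m
Total H_L = 0.8275 + 0.07107 = 0.8985 m

H_L ≈ 0.899 m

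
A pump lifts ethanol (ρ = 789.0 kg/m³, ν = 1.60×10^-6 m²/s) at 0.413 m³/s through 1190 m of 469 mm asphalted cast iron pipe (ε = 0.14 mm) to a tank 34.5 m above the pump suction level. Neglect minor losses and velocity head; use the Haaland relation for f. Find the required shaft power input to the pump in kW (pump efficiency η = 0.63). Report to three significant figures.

V = 4Q/(πD²) = 2.391 m/s; Re = 7.01×10^5; ε/D = 2.99×10^-4; f = 0.01583
h_f = f(L/D)V²/2g = 11.70 m
Total head H = z + h_f = 34.5 + 11.70 = 46.20 m
P_hyd = ρgQH = 789.0·9.81·0.413·46.20 = 147.7 kW
P_shaft = P_hyd/η = 147.7/0.63 = 234.4 kW

P_shaft ≈ 234 kW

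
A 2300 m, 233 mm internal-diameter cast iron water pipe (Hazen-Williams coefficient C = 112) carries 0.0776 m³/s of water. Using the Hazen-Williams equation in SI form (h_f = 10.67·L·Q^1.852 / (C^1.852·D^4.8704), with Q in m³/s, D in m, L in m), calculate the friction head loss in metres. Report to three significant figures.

h_f ≈ 41.7 m

h_f = 10.67·2300·0.0776^1.852 / (112^1.852·0.233^4.8704) = 41.69 m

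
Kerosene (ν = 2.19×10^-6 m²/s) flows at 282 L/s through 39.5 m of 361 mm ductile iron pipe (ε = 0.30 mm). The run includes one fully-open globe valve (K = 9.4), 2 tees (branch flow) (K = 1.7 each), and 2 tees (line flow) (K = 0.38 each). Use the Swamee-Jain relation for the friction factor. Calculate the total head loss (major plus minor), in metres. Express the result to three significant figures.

H_L ≈ 6.08 m

V = 4Q/(πD²) = 2.755 m/s; V²/2g = 0.3869 m
Re = 4.54×10^5, ε/D = 8.31×10^-4 → f = 0.01965 (Swamee-Jain)
Major: h_f = f(L/D)·V²/2g = 0.01965·109.4·0.3869 = 0.8319 m
Minor: ΣK = 13.6; h_m = ΣK·V²/2g = 5.246 m
Total H_L = 0.8319 + 5.246 = 6.078 m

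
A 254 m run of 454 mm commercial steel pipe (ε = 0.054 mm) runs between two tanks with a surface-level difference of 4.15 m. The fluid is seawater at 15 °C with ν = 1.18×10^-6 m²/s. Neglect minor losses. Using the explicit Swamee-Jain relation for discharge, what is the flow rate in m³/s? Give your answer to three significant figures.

Swamee-Jain (Type II): Q = -0.965·√(gD⁵h_f/L)·ln[ε/(3.7D) + √(3.17ν²L/(gD³h_f))]
√(gD⁵h_f/L) = √(9.81·0.454⁵·4.15/254) = 0.05560
ε/(3.7D) = 3.21×10^-5; √(3.17ν²L/(gD³h_f)) = 1.72×10^-5
Q = -0.965·0.05560·ln(4.930×10^-5) = 0.5321 m³/s
Check: V = 3.29 m/s, Re = 1.26×10^6, f = 0.01355, h_f = 4.17 m ≈ 4.15 m ✓

Q ≈ 0.532 m³/s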